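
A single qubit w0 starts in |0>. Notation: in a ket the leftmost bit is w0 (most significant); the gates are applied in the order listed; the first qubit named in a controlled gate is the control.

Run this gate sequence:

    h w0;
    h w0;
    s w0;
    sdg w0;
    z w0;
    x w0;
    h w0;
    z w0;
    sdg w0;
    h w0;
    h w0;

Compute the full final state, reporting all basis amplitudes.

The final amplitudes are sqrt(2)/2 on |0>, -sqrt(2)*I/2 on |1>.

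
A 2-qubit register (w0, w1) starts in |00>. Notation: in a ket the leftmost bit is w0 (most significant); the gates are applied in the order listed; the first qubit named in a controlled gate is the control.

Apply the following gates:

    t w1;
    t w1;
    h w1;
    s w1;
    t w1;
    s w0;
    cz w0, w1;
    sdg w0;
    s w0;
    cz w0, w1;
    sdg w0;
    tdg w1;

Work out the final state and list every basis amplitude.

After the circuit, the state carries amplitude sqrt(2)/2 on |00>, sqrt(2)*I/2 on |01>, 0 on |10>, 0 on |11>. Key observation: steps 5-12 multiply out to the identity, so the circuit reduces to the remaining gates.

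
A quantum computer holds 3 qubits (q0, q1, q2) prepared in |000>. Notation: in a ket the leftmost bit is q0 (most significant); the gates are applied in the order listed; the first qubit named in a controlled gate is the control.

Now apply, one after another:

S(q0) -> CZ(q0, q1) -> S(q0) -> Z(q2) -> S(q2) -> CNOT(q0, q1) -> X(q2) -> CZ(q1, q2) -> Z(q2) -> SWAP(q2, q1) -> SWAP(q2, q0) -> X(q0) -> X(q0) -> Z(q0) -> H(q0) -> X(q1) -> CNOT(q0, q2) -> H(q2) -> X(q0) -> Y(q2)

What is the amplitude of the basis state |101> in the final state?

The amplitude on |101> is -I/2. Key observation: gates 12-13 undo each other exactly, leaving only the rest of the circuit to track.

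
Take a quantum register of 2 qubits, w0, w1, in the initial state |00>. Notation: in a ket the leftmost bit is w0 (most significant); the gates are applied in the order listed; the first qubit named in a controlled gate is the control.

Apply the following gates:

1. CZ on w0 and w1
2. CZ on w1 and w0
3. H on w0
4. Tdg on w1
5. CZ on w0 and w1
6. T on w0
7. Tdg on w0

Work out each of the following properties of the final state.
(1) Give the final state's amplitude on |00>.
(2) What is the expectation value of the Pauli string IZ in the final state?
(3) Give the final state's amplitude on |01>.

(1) |00> carries amplitude sqrt(2)/2 in the final state.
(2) The observable IZ averages to 1.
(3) The final state's coefficient on |01> equals 0.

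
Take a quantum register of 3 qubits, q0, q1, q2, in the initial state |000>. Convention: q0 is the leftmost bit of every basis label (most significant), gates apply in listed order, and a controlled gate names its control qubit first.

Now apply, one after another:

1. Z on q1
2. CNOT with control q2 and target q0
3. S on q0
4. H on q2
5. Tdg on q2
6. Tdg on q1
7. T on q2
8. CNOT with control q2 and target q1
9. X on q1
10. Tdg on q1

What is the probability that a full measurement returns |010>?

The probability of measuring |010> is 1/2.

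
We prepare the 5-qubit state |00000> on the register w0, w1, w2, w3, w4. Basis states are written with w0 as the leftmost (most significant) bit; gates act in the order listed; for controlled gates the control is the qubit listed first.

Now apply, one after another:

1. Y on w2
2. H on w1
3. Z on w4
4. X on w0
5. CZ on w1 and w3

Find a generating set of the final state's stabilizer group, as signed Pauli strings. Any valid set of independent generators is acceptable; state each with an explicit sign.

One valid set of independent stabilizer generators is +IXIII, -ZIIII, -IIZII, +IIIZI, +IIIIZ (any independent generating set of the same group is equally correct).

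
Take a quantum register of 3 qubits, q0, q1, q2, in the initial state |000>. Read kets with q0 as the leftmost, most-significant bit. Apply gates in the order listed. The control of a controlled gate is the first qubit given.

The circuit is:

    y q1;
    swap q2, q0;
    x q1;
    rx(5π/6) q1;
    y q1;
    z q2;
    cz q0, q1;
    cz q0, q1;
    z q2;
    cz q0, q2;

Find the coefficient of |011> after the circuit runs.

The amplitude on |011> is 0.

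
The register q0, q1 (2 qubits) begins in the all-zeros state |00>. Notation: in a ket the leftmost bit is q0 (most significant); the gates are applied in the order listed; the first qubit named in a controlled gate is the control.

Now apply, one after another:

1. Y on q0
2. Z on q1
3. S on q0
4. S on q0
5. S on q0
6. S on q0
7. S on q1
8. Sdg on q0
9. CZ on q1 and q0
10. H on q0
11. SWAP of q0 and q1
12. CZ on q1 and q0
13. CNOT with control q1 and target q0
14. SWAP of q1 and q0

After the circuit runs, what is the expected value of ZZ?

The expectation value of ZZ is 1.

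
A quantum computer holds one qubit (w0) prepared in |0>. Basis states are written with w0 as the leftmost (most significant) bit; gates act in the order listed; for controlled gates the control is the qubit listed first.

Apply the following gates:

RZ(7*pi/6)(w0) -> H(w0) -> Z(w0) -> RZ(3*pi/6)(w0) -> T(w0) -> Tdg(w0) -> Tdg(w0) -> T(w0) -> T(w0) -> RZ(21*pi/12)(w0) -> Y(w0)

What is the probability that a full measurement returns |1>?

Outcome |1> occurs with probability 1/2.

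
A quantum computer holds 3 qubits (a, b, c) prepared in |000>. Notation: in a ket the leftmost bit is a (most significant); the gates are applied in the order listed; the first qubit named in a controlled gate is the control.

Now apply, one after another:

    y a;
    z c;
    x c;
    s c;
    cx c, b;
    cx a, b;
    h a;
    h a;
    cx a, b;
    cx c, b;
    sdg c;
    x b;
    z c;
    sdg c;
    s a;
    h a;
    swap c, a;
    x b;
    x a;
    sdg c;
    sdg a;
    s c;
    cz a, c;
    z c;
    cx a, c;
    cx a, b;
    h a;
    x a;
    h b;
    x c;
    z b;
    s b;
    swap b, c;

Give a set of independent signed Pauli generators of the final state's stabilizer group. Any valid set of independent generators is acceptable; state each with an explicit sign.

The stabilizer group can be generated by +XII, +IXI, -IIY, among other valid generating sets. Key observation: gates 4-11 undo each other exactly, leaving only the rest of the circuit to track.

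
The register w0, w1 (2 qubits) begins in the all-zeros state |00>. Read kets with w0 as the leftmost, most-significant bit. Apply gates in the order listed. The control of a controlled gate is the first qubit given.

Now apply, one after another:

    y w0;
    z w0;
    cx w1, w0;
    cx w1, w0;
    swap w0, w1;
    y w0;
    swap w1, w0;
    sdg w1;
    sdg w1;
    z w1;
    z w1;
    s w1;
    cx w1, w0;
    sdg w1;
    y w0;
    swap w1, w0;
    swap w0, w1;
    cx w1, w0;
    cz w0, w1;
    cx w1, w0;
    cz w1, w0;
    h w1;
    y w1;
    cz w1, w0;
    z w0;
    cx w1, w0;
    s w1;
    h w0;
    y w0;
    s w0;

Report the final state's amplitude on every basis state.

The final amplitudes are I/2 on |00>, -1/2 on |01>, -1/2 on |10>, I/2 on |11>. Key observation: gates 9-12 undo each other exactly, leaving only the rest of the circuit to track.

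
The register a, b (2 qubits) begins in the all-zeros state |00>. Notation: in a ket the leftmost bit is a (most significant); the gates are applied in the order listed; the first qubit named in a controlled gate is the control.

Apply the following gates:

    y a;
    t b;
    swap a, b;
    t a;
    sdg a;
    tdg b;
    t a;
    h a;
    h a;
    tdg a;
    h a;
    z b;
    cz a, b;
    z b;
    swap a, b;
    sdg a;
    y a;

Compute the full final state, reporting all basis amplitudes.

The resulting statevector has amplitude -sqrt(2)*exp(I*pi/4)/2 on |00>, sqrt(2)*exp(I*pi/4)/2 on |01>, 0 on |10>, 0 on |11>. Key observation: gates 7-10 undo each other exactly, leaving only the rest of the circuit to track.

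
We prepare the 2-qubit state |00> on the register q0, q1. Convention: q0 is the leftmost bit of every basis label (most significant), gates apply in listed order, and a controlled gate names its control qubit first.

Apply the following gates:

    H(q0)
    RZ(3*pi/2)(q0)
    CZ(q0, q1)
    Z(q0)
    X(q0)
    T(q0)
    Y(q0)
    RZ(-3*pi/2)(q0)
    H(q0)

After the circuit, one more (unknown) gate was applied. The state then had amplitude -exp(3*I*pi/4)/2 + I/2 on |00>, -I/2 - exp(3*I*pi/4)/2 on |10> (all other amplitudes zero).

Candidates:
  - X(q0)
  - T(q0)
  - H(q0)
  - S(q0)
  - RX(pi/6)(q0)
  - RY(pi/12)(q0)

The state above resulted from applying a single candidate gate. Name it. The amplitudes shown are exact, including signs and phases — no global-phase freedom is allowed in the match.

The applied gate was X(q0).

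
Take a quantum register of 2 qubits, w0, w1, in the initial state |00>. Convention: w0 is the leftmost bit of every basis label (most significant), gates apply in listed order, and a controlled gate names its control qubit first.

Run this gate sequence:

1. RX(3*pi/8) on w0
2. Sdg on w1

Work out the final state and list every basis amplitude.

The final amplitudes are cos(3*pi/16) on |00>, 0 on |01>, -I*sin(3*pi/16) on |10>, 0 on |11>.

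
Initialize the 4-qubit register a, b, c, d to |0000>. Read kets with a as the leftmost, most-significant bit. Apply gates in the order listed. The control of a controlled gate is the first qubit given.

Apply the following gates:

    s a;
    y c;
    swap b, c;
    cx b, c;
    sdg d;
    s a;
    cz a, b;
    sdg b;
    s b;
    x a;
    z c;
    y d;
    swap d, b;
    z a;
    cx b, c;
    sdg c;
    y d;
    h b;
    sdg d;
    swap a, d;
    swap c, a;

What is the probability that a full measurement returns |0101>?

The probability of measuring |0101> is 1/2.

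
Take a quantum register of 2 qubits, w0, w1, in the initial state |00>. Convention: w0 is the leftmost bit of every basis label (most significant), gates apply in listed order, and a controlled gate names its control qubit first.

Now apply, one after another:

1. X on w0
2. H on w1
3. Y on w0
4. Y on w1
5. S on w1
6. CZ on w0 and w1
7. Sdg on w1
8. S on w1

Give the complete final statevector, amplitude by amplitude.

The resulting statevector has amplitude -sqrt(2)/2 on |00>, sqrt(2)*I/2 on |01>, 0 on |10>, 0 on |11>.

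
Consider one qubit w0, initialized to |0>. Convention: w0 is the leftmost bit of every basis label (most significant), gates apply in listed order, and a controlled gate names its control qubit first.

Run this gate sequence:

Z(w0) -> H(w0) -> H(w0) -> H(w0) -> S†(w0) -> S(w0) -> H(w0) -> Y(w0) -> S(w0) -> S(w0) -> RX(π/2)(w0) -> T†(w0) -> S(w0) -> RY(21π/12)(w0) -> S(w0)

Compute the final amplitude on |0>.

|0> carries amplitude sqrt(2)*(sqrt(sqrt(2) + 2) + sqrt(2 - sqrt(2))*exp(3*I*pi/4))/4 in the final state.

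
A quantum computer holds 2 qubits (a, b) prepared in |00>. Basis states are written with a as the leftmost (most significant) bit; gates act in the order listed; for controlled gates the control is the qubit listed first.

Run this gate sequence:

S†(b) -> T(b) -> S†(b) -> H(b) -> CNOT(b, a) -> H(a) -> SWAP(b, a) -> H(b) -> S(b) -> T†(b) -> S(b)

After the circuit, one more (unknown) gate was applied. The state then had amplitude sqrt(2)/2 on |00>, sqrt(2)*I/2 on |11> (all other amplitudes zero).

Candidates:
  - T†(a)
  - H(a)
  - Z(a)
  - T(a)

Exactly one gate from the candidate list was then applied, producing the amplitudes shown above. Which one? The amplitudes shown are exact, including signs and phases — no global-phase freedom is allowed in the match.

The unique candidate consistent with the amplitudes is T†(a).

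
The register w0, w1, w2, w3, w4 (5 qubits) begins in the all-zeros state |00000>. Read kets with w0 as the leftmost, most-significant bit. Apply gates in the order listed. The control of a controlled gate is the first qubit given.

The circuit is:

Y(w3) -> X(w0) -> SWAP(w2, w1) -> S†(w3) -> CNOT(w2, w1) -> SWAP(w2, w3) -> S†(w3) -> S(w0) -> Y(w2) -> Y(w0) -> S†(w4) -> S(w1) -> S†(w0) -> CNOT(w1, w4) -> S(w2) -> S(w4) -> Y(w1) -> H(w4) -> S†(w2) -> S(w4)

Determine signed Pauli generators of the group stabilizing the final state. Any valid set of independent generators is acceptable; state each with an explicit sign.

One valid set of independent stabilizer generators is +IIIIY, +ZIIII, -IZIII, +IIZII, +IIIZI (any independent generating set of the same group is equally correct).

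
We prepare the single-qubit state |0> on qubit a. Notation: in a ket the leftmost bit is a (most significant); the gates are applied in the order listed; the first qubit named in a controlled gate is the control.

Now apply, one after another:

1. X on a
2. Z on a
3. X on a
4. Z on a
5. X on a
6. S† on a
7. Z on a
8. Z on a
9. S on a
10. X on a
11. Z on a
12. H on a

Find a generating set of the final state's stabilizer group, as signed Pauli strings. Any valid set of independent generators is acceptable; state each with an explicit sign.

The final state is stabilized by the group generated by +X; other independent generating sets are equally valid.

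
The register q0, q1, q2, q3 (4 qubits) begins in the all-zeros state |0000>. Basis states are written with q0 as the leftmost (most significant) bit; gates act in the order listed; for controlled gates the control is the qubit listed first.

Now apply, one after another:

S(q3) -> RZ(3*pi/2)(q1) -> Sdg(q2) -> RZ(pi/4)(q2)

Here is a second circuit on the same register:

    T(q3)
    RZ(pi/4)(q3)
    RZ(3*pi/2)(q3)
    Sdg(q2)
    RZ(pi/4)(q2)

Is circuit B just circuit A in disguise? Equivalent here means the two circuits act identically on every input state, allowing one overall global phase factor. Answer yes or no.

No: there is an input state on which the two circuits produce genuinely different outputs (not merely differing by a phase).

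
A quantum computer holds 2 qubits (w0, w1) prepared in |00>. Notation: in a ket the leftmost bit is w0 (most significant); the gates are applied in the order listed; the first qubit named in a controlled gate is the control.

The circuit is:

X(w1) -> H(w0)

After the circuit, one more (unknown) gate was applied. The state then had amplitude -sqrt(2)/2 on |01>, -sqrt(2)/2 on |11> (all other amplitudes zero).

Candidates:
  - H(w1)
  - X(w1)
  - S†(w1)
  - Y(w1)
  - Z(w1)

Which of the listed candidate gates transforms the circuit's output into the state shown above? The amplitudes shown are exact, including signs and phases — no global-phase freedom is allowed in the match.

The unique candidate consistent with the amplitudes is Z(w1).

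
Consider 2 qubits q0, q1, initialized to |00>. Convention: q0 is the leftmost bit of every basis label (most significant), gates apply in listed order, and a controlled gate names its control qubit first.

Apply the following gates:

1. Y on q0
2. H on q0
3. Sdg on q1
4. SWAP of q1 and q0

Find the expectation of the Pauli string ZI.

The observable ZI averages to 1.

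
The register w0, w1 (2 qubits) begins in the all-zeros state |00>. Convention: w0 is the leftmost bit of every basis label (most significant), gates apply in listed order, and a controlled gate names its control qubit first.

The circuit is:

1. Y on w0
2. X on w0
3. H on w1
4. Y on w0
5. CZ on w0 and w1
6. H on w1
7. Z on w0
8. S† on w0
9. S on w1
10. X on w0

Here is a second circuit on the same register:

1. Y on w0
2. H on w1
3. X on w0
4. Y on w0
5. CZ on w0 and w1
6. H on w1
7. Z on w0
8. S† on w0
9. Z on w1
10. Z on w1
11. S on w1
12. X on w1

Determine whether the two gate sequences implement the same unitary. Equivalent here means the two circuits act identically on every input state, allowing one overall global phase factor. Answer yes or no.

No, they are not equivalent — no single phase factor reconciles the two unitaries.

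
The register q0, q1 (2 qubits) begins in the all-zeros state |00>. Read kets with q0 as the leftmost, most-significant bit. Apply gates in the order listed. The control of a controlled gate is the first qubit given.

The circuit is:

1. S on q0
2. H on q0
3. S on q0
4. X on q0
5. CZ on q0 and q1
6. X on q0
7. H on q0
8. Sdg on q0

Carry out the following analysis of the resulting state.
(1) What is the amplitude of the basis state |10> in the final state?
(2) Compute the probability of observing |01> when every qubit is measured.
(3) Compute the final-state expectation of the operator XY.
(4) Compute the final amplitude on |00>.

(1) The final state's coefficient on |10> equals -1/2 - I/2.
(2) The probability of measuring |01> is 0.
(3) The expectation value of XY is 0.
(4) |00> carries amplitude 1/2 + I/2 in the final state.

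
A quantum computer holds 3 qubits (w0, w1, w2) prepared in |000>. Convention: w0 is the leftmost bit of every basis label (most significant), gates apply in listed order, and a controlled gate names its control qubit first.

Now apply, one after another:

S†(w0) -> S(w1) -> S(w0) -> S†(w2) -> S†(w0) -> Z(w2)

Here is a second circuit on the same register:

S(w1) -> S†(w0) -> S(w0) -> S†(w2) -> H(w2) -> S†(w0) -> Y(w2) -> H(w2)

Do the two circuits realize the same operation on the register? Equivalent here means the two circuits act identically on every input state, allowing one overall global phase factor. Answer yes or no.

No, they are not equivalent — no single phase factor reconciles the two unitaries.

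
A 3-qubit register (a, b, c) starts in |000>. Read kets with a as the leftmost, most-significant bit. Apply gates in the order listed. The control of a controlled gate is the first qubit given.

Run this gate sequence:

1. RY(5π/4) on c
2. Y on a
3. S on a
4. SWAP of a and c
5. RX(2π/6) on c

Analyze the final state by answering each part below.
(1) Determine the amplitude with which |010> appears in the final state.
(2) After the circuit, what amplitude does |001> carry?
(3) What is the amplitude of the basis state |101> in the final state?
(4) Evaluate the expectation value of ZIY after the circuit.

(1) The amplitude on |010> is 0.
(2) |001> carries amplitude sqrt(6 - 3*sqrt(2))/4 in the final state.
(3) The amplitude on |101> is -sqrt(3*sqrt(2) + 6)/4.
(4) The observable ZIY averages to -sqrt(6)/4.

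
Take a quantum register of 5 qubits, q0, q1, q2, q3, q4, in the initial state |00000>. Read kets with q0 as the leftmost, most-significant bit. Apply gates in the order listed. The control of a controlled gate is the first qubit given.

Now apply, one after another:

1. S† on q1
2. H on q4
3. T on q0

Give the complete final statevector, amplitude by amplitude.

The final amplitudes are sqrt(2)/2 on |00000>, sqrt(2)/2 on |00001>, and 0 on every other basis state.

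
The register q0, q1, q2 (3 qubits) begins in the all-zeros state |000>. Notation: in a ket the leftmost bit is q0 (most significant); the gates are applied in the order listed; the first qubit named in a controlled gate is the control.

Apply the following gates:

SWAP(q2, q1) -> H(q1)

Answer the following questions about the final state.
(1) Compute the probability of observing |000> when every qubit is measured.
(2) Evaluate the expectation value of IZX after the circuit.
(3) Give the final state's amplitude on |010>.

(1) Outcome |000> occurs with probability 1/2.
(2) The observable IZX averages to 0.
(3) |010> carries amplitude sqrt(2)/2 in the final state.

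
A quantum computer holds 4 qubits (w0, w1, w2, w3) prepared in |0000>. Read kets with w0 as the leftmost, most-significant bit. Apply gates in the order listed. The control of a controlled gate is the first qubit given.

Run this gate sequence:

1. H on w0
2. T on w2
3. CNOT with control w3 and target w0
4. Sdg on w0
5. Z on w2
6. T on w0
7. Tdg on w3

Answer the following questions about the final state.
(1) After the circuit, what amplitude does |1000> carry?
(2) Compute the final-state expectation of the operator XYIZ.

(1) |1000> carries amplitude -sqrt(2)*exp(3*I*pi/4)/2 in the final state.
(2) The observable XYIZ averages to 0.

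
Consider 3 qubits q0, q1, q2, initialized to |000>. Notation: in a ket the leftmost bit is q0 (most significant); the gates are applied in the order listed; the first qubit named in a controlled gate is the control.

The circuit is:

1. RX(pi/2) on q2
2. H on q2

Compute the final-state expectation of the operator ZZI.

The observable ZZI averages to 1.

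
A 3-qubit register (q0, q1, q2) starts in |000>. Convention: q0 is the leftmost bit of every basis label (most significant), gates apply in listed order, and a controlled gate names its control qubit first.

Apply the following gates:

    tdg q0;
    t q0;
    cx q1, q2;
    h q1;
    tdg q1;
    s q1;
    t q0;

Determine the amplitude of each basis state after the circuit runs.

The final amplitudes are sqrt(2)/2 on |000>, sqrt(2)*exp(I*pi/4)/2 on |010>, and 0 on every other basis state.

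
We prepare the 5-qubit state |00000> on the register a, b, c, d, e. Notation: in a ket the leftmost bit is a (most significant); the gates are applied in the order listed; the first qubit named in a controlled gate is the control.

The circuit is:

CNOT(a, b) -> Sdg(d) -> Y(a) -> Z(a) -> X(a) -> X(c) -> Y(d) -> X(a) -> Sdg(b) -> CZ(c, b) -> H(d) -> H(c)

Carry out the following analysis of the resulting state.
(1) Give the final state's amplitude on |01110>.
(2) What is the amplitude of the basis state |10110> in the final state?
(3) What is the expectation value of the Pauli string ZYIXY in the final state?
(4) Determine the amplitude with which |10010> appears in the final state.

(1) |01110> carries amplitude 0 in the final state.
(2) The final state's coefficient on |10110> equals 1/2.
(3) The expectation value of ZYIXY is 0.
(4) The amplitude on |10010> is -1/2.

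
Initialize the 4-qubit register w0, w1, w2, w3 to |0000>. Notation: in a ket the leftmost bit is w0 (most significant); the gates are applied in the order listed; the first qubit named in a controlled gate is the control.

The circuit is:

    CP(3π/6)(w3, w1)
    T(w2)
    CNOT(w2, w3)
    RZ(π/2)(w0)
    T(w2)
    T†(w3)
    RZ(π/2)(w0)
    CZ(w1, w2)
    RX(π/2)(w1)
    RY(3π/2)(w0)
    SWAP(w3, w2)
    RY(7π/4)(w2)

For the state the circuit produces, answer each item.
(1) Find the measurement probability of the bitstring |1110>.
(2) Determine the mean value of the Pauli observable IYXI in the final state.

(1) The probability of measuring |1110> is 1/8 - sqrt(2)/16.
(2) The observable IYXI averages to sqrt(2)/2.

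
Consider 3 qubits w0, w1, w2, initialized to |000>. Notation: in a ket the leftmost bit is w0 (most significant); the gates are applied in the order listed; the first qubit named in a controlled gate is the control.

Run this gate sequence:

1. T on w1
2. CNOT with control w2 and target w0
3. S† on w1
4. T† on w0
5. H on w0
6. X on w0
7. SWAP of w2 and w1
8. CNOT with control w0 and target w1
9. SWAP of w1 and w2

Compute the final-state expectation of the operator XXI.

The expectation value of XXI is 0.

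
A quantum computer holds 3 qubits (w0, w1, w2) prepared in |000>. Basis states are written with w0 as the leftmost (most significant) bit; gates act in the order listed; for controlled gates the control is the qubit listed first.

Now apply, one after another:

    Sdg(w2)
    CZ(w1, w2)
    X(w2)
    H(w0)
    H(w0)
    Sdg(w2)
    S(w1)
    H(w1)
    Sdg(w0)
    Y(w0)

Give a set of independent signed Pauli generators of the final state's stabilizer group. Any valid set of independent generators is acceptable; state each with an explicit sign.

The stabilizer group can be generated by +IXI, -ZII, -IIZ, among other valid generating sets.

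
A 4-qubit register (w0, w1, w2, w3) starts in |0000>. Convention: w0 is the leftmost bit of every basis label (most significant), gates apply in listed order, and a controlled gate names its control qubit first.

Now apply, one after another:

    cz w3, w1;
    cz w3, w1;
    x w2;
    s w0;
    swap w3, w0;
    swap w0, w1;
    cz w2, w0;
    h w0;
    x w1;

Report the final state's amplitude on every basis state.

The final amplitudes are sqrt(2)/2 on |0110>, sqrt(2)/2 on |1110>, and 0 on every other basis state. Key observation: gates 1-2 undo each other exactly, leaving only the rest of the circuit to track.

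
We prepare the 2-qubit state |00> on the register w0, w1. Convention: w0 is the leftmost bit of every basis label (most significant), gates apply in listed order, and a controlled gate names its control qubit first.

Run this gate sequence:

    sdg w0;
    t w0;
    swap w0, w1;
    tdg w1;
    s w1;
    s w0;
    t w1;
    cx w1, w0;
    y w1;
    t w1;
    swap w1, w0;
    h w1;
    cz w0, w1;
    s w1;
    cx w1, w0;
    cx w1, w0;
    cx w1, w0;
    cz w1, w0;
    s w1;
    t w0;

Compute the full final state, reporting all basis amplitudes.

After the circuit, the state carries amplitude 0 on |00>, sqrt(2)*exp(3*I*pi/4)/2 on |01>, -sqrt(2)/2 on |10>, 0 on |11>.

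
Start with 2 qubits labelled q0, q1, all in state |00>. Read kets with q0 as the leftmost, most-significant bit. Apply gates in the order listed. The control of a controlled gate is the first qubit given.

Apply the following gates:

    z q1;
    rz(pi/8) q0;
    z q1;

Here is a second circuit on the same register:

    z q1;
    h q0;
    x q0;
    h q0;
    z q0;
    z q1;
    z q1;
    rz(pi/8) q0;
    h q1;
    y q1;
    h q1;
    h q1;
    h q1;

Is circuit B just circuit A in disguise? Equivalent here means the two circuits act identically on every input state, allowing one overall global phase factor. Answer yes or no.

No: there is an input state on which the two circuits produce genuinely different outputs (not merely differing by a phase).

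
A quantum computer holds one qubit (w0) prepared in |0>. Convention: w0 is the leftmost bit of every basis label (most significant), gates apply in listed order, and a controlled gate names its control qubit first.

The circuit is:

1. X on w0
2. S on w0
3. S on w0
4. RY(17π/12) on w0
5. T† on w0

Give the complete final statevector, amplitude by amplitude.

After the circuit, the state carries amplitude sqrt(6 - 3*sqrt(2))/4 + sqrt(sqrt(2) + 2)/4 on |0>, (-sqrt(3*sqrt(2) + 6)/4 + sqrt(2 - sqrt(2))/4)*exp(3*I*pi/4) on |1>.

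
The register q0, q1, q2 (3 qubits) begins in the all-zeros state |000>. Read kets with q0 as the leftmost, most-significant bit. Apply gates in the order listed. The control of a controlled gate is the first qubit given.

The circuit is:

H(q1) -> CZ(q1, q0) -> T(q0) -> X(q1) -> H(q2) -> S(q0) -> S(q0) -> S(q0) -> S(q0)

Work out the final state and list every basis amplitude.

The final amplitudes are 1/2 on |000>, 1/2 on |001>, 1/2 on |010>, 1/2 on |011>, 0 on |100>, 0 on |101>, 0 on |110>, 0 on |111>. Key observation: steps 6-9 multiply out to the identity, so the circuit reduces to the remaining gates.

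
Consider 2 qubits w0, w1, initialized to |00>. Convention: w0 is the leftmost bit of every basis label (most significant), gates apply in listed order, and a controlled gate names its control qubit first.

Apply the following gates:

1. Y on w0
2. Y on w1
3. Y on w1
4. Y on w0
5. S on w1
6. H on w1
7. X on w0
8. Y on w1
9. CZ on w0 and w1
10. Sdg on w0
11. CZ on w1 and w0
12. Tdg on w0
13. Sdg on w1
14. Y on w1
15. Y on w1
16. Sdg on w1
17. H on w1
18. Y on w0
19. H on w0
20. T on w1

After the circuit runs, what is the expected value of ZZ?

The observable ZZ averages to 0. Key observation: gates 1-4 undo each other exactly, leaving only the rest of the circuit to track.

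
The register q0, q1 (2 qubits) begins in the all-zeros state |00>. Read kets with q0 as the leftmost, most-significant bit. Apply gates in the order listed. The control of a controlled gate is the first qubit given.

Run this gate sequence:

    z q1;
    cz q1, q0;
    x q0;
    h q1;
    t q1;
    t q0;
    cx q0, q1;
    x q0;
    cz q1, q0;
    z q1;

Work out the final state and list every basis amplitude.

The resulting statevector has amplitude sqrt(2)*I/2 on |00>, -sqrt(2)*exp(I*pi/4)/2 on |01>, 0 on |10>, 0 on |11>.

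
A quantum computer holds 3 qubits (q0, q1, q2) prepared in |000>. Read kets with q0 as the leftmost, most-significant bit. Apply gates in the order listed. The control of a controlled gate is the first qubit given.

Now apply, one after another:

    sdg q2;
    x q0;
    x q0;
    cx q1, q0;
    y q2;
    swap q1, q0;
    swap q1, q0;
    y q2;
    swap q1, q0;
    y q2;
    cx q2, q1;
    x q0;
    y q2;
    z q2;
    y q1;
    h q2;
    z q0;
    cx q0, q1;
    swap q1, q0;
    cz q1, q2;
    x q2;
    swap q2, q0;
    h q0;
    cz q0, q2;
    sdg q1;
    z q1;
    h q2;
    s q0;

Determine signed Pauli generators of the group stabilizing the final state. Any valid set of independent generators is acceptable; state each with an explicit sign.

One valid set of independent stabilizer generators is -IIX, -ZII, -IZI (any independent generating set of the same group is equally correct).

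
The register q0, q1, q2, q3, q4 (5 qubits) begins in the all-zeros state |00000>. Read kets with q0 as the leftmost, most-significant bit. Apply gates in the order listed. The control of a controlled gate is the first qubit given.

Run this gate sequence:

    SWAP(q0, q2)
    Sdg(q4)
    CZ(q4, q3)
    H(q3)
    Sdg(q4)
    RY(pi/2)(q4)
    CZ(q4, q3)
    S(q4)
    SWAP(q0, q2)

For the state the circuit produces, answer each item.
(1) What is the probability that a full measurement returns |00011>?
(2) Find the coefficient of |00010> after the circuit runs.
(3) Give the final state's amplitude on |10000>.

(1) Outcome |00011> occurs with probability 1/4.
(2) |00010> carries amplitude 1/2 in the final state.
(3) The final state's coefficient on |10000> equals 0.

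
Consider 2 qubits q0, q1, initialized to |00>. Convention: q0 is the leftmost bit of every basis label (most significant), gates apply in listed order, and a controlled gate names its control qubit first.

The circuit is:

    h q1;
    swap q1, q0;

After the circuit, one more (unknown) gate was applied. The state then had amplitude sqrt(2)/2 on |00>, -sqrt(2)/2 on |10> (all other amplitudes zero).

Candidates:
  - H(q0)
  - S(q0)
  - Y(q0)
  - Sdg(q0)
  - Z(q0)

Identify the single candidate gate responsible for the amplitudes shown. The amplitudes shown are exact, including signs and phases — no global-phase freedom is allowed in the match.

It was Z(q0) that produced the state shown.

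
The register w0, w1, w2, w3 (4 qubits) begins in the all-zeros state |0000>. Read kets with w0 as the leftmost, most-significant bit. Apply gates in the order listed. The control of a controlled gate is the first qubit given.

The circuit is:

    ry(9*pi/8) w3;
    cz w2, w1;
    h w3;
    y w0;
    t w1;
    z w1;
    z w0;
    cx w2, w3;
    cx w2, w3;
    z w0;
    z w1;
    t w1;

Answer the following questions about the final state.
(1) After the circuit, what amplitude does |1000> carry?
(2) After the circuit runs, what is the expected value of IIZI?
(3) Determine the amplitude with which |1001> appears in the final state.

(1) The final state's coefficient on |1000> equals I*sin(3*pi/16). Key observation: steps 6-11 multiply out to the identity, so the circuit reduces to the remaining gates.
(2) The expectation value of IIZI is 1.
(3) The final state's coefficient on |1001> equals -I*sin(5*pi/16).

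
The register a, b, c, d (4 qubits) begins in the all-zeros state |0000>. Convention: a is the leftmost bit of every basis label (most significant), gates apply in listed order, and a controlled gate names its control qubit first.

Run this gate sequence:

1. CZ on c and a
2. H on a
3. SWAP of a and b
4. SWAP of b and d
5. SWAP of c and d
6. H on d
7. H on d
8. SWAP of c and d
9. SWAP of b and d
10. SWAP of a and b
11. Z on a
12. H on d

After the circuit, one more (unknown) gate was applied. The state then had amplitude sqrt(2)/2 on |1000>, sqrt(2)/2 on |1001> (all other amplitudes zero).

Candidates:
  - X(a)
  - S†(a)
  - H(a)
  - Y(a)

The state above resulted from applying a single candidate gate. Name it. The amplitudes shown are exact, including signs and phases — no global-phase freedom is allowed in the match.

It was H(a) that produced the state shown. Key observation: steps 3-10 multiply out to the identity, so the circuit reduces to the remaining gates.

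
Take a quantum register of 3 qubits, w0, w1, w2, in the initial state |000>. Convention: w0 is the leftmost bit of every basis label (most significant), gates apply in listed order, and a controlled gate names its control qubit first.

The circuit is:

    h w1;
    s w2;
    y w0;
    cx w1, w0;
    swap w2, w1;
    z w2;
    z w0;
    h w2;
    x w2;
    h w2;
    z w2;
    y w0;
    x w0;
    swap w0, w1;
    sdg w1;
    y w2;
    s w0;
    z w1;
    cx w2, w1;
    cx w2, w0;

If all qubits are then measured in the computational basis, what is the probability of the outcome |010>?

A full measurement returns |010> with probability 0.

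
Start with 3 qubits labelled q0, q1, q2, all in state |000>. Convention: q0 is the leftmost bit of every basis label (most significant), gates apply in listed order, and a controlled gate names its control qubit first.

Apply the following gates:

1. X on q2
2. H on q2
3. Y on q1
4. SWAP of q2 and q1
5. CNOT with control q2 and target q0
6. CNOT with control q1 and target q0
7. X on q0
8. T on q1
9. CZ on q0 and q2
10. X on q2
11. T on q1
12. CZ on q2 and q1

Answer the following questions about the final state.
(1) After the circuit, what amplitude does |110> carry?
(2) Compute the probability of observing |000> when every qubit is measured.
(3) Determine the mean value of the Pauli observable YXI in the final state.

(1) The final state's coefficient on |110> equals -sqrt(2)/2.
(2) A full measurement returns |000> with probability 1/2.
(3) The expectation value of YXI is 1.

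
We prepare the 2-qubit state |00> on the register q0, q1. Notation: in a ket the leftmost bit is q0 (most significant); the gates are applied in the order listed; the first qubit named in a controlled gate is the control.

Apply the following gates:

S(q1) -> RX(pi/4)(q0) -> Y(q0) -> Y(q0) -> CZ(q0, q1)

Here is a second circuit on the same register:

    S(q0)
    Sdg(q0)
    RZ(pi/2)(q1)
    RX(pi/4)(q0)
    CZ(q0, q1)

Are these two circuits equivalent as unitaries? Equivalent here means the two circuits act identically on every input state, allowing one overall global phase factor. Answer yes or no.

Yes, they are equivalent — the unitaries differ by at most a global phase.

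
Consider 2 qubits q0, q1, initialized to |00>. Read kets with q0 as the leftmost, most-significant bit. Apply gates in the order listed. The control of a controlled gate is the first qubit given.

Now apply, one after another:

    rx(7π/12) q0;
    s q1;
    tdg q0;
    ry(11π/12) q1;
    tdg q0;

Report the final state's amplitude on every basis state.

After the circuit, the state carries amplitude -sqrt(2)/4 + sqrt(3)/4 on |00>, 1/4 + sqrt(2)/4 on |01>, 1/4 - sqrt(2)/4 on |10>, -sqrt(3)/4 - sqrt(2)/4 on |11>.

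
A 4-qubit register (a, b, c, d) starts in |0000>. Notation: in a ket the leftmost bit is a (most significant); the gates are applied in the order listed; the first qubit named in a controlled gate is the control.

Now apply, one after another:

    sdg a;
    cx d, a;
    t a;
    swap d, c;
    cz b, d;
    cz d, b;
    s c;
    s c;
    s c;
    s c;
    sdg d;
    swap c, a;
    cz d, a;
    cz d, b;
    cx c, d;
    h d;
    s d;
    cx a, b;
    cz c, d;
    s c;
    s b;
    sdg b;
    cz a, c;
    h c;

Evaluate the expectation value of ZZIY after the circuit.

In the final state, ZZIY has expectation 1.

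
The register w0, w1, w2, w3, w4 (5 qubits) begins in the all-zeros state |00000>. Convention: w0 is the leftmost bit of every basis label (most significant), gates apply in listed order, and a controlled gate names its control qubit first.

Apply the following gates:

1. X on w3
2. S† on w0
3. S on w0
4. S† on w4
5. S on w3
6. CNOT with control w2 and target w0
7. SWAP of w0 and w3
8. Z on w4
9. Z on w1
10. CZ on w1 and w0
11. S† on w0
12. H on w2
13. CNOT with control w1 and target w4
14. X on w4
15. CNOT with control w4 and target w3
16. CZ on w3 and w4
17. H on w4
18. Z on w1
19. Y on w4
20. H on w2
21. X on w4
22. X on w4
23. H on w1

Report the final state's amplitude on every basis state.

The resulting statevector has amplitude -I/2 on |10010>, -I/2 on |10011>, -I/2 on |11010>, -I/2 on |11011>, and 0 on every other basis state. Key observation: gates 21-22 undo each other exactly, leaving only the rest of the circuit to track.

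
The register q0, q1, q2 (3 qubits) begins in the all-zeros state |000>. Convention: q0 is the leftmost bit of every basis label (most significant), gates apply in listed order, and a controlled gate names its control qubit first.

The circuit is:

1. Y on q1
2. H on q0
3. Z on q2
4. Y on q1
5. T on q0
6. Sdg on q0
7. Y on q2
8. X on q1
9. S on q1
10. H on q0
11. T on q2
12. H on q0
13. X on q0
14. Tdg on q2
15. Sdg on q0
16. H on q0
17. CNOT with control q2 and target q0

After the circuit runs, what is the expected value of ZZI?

The expectation value of ZZI is sqrt(2)/2.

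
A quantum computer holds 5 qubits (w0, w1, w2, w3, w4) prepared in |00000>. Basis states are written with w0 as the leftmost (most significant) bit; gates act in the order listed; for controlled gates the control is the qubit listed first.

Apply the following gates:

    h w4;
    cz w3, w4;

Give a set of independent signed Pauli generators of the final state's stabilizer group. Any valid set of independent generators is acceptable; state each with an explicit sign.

One valid set of independent stabilizer generators is +IIIIX, +ZIIII, +IZIII, +IIZII, +IIIZI (any independent generating set of the same group is equally correct).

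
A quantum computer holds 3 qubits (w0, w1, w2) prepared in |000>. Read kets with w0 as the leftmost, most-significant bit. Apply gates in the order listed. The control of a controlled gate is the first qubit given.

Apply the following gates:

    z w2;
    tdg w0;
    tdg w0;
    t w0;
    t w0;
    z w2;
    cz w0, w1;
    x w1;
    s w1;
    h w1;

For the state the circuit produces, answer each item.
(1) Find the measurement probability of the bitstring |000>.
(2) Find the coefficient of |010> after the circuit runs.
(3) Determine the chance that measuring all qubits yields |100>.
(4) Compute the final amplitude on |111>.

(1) The probability of measuring |000> is 1/2. Key observation: gates 1-6 undo each other exactly, leaving only the rest of the circuit to track.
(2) The final state's coefficient on |010> equals -sqrt(2)*I/2.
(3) The probability of measuring |100> is 0.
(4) The final state's coefficient on |111> equals 0.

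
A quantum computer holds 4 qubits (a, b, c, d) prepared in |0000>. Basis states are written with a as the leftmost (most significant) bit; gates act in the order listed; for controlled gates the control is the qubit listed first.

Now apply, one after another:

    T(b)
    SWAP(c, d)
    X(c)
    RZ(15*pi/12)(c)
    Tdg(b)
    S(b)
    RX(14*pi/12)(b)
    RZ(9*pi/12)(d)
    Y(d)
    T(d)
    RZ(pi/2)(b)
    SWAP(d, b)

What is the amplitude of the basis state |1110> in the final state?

The amplitude on |1110> is 0.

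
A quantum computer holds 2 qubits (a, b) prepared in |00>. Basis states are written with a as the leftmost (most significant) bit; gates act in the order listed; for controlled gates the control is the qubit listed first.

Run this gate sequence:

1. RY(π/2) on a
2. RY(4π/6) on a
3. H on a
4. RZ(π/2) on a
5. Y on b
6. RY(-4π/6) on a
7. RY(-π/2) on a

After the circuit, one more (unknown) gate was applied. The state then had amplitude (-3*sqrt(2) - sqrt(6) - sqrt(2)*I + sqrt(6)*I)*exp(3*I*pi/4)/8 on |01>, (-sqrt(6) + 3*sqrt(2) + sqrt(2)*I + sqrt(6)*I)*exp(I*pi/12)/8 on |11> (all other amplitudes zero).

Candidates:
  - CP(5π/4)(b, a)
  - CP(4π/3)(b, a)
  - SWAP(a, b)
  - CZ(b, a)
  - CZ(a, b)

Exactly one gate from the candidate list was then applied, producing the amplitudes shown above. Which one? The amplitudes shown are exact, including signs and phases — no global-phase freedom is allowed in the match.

The applied gate was CP(4π/3)(b, a).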